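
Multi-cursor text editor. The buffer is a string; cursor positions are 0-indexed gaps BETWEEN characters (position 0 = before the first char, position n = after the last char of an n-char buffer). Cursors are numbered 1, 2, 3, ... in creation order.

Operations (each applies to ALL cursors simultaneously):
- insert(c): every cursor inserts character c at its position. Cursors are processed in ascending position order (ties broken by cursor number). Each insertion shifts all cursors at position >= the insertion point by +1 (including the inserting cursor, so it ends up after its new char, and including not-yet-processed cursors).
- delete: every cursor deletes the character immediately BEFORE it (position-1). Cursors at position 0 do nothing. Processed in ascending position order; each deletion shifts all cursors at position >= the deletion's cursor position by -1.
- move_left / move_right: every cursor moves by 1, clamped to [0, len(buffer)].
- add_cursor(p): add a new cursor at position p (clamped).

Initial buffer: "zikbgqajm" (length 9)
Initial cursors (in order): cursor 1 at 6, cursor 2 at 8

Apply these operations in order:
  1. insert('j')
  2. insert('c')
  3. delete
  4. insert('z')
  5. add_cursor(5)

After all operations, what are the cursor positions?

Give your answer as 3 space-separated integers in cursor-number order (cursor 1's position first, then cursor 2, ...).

Answer: 8 12 5

Derivation:
After op 1 (insert('j')): buffer="zikbgqjajjm" (len 11), cursors c1@7 c2@10, authorship ......1..2.
After op 2 (insert('c')): buffer="zikbgqjcajjcm" (len 13), cursors c1@8 c2@12, authorship ......11..22.
After op 3 (delete): buffer="zikbgqjajjm" (len 11), cursors c1@7 c2@10, authorship ......1..2.
After op 4 (insert('z')): buffer="zikbgqjzajjzm" (len 13), cursors c1@8 c2@12, authorship ......11..22.
After op 5 (add_cursor(5)): buffer="zikbgqjzajjzm" (len 13), cursors c3@5 c1@8 c2@12, authorship ......11..22.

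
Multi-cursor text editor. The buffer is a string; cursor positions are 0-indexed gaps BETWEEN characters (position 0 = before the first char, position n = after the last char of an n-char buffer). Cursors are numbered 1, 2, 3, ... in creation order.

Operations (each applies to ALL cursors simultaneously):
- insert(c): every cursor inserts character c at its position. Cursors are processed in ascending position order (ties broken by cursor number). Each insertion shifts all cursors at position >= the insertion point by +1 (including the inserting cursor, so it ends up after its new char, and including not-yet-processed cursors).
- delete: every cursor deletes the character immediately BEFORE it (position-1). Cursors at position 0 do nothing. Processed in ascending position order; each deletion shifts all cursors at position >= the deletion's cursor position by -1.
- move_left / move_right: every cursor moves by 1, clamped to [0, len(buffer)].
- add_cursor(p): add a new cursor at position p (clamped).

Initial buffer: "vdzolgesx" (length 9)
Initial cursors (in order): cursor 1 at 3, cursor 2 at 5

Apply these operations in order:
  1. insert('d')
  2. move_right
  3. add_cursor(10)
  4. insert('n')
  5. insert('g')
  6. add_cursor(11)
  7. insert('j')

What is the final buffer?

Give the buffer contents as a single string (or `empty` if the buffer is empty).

After op 1 (insert('d')): buffer="vdzdoldgesx" (len 11), cursors c1@4 c2@7, authorship ...1..2....
After op 2 (move_right): buffer="vdzdoldgesx" (len 11), cursors c1@5 c2@8, authorship ...1..2....
After op 3 (add_cursor(10)): buffer="vdzdoldgesx" (len 11), cursors c1@5 c2@8 c3@10, authorship ...1..2....
After op 4 (insert('n')): buffer="vdzdonldgnesnx" (len 14), cursors c1@6 c2@10 c3@13, authorship ...1.1.2.2..3.
After op 5 (insert('g')): buffer="vdzdongldgngesngx" (len 17), cursors c1@7 c2@12 c3@16, authorship ...1.11.2.22..33.
After op 6 (add_cursor(11)): buffer="vdzdongldgngesngx" (len 17), cursors c1@7 c4@11 c2@12 c3@16, authorship ...1.11.2.22..33.
After op 7 (insert('j')): buffer="vdzdongjldgnjgjesngjx" (len 21), cursors c1@8 c4@13 c2@15 c3@20, authorship ...1.111.2.2422..333.

Answer: vdzdongjldgnjgjesngjx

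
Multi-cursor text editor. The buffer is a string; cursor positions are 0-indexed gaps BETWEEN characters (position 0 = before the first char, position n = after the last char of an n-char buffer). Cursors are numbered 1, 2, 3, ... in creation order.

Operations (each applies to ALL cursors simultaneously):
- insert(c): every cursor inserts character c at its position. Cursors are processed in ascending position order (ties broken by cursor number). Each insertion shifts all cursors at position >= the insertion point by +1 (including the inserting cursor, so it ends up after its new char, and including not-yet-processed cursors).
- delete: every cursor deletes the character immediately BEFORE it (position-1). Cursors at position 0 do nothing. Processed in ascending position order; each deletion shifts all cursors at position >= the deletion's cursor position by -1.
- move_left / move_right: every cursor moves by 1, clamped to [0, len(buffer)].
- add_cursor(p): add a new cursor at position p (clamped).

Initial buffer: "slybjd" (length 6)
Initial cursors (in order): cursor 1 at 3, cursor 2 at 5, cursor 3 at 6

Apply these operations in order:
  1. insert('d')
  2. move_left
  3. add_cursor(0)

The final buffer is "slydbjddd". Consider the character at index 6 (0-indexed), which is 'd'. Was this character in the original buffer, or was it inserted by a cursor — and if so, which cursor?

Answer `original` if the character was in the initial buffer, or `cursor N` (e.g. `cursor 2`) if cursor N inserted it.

Answer: cursor 2

Derivation:
After op 1 (insert('d')): buffer="slydbjddd" (len 9), cursors c1@4 c2@7 c3@9, authorship ...1..2.3
After op 2 (move_left): buffer="slydbjddd" (len 9), cursors c1@3 c2@6 c3@8, authorship ...1..2.3
After op 3 (add_cursor(0)): buffer="slydbjddd" (len 9), cursors c4@0 c1@3 c2@6 c3@8, authorship ...1..2.3
Authorship (.=original, N=cursor N): . . . 1 . . 2 . 3
Index 6: author = 2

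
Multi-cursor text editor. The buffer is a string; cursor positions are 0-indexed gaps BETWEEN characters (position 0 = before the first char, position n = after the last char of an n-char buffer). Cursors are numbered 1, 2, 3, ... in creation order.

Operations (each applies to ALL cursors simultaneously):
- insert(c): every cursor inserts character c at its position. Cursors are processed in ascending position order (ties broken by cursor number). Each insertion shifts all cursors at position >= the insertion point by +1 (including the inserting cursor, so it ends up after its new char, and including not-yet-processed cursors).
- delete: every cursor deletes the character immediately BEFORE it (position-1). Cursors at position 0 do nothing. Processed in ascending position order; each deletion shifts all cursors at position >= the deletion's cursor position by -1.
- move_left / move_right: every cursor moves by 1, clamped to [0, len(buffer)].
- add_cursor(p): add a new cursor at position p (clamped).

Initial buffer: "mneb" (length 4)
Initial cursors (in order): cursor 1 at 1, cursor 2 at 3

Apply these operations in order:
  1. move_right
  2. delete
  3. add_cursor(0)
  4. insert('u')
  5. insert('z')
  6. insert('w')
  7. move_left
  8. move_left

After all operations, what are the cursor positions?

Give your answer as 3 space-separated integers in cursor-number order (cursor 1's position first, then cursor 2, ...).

After op 1 (move_right): buffer="mneb" (len 4), cursors c1@2 c2@4, authorship ....
After op 2 (delete): buffer="me" (len 2), cursors c1@1 c2@2, authorship ..
After op 3 (add_cursor(0)): buffer="me" (len 2), cursors c3@0 c1@1 c2@2, authorship ..
After op 4 (insert('u')): buffer="umueu" (len 5), cursors c3@1 c1@3 c2@5, authorship 3.1.2
After op 5 (insert('z')): buffer="uzmuzeuz" (len 8), cursors c3@2 c1@5 c2@8, authorship 33.11.22
After op 6 (insert('w')): buffer="uzwmuzweuzw" (len 11), cursors c3@3 c1@7 c2@11, authorship 333.111.222
After op 7 (move_left): buffer="uzwmuzweuzw" (len 11), cursors c3@2 c1@6 c2@10, authorship 333.111.222
After op 8 (move_left): buffer="uzwmuzweuzw" (len 11), cursors c3@1 c1@5 c2@9, authorship 333.111.222

Answer: 5 9 1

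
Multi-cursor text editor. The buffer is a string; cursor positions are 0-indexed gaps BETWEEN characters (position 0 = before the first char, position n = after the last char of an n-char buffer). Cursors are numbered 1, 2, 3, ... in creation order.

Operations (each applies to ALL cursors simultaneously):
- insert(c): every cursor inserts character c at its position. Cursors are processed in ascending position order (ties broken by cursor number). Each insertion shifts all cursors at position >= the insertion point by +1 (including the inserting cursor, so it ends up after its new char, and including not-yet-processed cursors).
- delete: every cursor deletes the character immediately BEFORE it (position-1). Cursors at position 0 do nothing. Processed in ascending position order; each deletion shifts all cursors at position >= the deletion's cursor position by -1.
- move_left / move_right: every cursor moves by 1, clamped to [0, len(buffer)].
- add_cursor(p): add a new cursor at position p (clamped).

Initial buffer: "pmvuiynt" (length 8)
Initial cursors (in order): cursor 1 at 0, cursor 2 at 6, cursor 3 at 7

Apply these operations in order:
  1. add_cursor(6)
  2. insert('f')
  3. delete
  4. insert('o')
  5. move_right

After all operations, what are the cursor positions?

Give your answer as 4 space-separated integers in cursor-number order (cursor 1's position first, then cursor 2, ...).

Answer: 2 10 12 10

Derivation:
After op 1 (add_cursor(6)): buffer="pmvuiynt" (len 8), cursors c1@0 c2@6 c4@6 c3@7, authorship ........
After op 2 (insert('f')): buffer="fpmvuiyffnft" (len 12), cursors c1@1 c2@9 c4@9 c3@11, authorship 1......24.3.
After op 3 (delete): buffer="pmvuiynt" (len 8), cursors c1@0 c2@6 c4@6 c3@7, authorship ........
After op 4 (insert('o')): buffer="opmvuiyoonot" (len 12), cursors c1@1 c2@9 c4@9 c3@11, authorship 1......24.3.
After op 5 (move_right): buffer="opmvuiyoonot" (len 12), cursors c1@2 c2@10 c4@10 c3@12, authorship 1......24.3.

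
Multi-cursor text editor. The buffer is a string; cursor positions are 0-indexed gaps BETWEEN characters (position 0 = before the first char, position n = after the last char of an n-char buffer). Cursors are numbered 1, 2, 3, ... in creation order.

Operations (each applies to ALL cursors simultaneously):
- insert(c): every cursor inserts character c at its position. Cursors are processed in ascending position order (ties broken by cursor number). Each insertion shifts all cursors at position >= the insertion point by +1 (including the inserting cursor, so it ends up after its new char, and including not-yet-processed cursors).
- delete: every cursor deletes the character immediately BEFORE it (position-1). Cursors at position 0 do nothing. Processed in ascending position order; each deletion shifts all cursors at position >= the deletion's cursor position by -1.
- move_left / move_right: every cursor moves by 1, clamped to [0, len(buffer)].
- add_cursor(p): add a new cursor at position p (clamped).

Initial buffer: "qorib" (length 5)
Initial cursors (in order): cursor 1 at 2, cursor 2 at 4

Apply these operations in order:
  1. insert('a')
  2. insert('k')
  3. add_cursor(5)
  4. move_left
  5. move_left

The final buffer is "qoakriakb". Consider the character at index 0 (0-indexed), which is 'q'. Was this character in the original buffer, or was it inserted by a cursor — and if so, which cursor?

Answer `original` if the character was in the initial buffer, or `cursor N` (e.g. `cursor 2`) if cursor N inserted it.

After op 1 (insert('a')): buffer="qoariab" (len 7), cursors c1@3 c2@6, authorship ..1..2.
After op 2 (insert('k')): buffer="qoakriakb" (len 9), cursors c1@4 c2@8, authorship ..11..22.
After op 3 (add_cursor(5)): buffer="qoakriakb" (len 9), cursors c1@4 c3@5 c2@8, authorship ..11..22.
After op 4 (move_left): buffer="qoakriakb" (len 9), cursors c1@3 c3@4 c2@7, authorship ..11..22.
After op 5 (move_left): buffer="qoakriakb" (len 9), cursors c1@2 c3@3 c2@6, authorship ..11..22.
Authorship (.=original, N=cursor N): . . 1 1 . . 2 2 .
Index 0: author = original

Answer: original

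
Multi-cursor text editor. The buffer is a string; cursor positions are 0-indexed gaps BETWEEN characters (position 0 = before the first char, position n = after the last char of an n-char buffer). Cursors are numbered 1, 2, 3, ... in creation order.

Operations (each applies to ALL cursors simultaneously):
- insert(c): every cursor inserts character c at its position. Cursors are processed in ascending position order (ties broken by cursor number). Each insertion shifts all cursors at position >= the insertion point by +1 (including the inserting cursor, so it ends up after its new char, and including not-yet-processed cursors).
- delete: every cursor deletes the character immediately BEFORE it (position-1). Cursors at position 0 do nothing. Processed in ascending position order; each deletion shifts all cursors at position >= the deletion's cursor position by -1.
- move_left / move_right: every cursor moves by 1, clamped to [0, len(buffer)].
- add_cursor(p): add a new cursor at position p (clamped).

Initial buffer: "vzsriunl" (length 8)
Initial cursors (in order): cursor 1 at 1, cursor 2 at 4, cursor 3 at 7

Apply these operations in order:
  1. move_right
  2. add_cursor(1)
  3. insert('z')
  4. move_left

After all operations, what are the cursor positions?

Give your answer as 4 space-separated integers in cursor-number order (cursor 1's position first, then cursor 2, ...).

Answer: 3 7 11 1

Derivation:
After op 1 (move_right): buffer="vzsriunl" (len 8), cursors c1@2 c2@5 c3@8, authorship ........
After op 2 (add_cursor(1)): buffer="vzsriunl" (len 8), cursors c4@1 c1@2 c2@5 c3@8, authorship ........
After op 3 (insert('z')): buffer="vzzzsrizunlz" (len 12), cursors c4@2 c1@4 c2@8 c3@12, authorship .4.1...2...3
After op 4 (move_left): buffer="vzzzsrizunlz" (len 12), cursors c4@1 c1@3 c2@7 c3@11, authorship .4.1...2...3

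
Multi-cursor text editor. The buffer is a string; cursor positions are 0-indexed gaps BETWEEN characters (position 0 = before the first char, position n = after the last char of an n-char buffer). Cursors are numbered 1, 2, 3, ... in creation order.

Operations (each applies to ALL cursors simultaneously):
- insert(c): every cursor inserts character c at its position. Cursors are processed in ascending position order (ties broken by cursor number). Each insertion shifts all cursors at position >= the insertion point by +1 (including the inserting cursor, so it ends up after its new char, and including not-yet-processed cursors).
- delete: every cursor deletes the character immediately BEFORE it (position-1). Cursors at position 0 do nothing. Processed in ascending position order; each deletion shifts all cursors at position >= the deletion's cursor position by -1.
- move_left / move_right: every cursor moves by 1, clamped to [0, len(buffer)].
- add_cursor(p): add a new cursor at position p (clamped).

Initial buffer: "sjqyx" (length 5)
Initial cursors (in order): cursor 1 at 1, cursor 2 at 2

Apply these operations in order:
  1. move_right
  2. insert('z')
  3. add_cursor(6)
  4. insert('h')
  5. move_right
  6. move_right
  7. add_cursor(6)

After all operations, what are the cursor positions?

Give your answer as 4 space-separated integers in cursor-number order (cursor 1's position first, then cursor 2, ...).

After op 1 (move_right): buffer="sjqyx" (len 5), cursors c1@2 c2@3, authorship .....
After op 2 (insert('z')): buffer="sjzqzyx" (len 7), cursors c1@3 c2@5, authorship ..1.2..
After op 3 (add_cursor(6)): buffer="sjzqzyx" (len 7), cursors c1@3 c2@5 c3@6, authorship ..1.2..
After op 4 (insert('h')): buffer="sjzhqzhyhx" (len 10), cursors c1@4 c2@7 c3@9, authorship ..11.22.3.
After op 5 (move_right): buffer="sjzhqzhyhx" (len 10), cursors c1@5 c2@8 c3@10, authorship ..11.22.3.
After op 6 (move_right): buffer="sjzhqzhyhx" (len 10), cursors c1@6 c2@9 c3@10, authorship ..11.22.3.
After op 7 (add_cursor(6)): buffer="sjzhqzhyhx" (len 10), cursors c1@6 c4@6 c2@9 c3@10, authorship ..11.22.3.

Answer: 6 9 10 6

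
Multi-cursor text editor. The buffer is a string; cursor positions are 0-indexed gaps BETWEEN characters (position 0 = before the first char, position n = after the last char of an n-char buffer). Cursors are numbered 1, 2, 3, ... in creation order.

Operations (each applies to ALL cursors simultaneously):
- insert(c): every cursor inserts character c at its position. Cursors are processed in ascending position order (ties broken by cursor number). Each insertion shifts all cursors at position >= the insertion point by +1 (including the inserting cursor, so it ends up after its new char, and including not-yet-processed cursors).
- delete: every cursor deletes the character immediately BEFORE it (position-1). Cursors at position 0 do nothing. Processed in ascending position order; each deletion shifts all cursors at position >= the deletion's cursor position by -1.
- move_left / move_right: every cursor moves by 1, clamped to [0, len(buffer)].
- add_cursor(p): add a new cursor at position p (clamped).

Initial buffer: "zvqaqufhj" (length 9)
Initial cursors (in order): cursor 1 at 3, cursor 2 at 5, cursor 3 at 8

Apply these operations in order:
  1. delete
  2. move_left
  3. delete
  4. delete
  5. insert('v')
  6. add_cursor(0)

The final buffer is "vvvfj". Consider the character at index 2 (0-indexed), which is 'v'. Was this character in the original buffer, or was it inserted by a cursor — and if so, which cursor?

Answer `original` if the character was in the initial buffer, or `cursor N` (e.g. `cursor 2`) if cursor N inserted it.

After op 1 (delete): buffer="zvaufj" (len 6), cursors c1@2 c2@3 c3@5, authorship ......
After op 2 (move_left): buffer="zvaufj" (len 6), cursors c1@1 c2@2 c3@4, authorship ......
After op 3 (delete): buffer="afj" (len 3), cursors c1@0 c2@0 c3@1, authorship ...
After op 4 (delete): buffer="fj" (len 2), cursors c1@0 c2@0 c3@0, authorship ..
After op 5 (insert('v')): buffer="vvvfj" (len 5), cursors c1@3 c2@3 c3@3, authorship 123..
After op 6 (add_cursor(0)): buffer="vvvfj" (len 5), cursors c4@0 c1@3 c2@3 c3@3, authorship 123..
Authorship (.=original, N=cursor N): 1 2 3 . .
Index 2: author = 3

Answer: cursor 3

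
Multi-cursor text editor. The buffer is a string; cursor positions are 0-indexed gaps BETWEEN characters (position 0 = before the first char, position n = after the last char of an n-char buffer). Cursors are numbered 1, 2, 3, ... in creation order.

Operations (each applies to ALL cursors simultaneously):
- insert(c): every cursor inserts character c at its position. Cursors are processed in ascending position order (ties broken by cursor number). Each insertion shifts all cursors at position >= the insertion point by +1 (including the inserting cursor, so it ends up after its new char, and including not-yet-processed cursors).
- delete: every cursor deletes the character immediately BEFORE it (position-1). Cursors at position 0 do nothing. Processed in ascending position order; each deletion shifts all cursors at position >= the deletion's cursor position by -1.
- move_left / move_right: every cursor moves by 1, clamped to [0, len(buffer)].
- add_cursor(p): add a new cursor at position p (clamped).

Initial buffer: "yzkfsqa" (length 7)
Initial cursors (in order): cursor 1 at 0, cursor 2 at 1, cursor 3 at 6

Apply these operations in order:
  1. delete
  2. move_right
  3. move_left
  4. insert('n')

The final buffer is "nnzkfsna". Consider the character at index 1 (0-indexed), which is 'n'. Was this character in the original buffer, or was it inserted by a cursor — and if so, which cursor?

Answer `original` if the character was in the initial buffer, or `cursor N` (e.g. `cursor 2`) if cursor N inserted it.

After op 1 (delete): buffer="zkfsa" (len 5), cursors c1@0 c2@0 c3@4, authorship .....
After op 2 (move_right): buffer="zkfsa" (len 5), cursors c1@1 c2@1 c3@5, authorship .....
After op 3 (move_left): buffer="zkfsa" (len 5), cursors c1@0 c2@0 c3@4, authorship .....
After op 4 (insert('n')): buffer="nnzkfsna" (len 8), cursors c1@2 c2@2 c3@7, authorship 12....3.
Authorship (.=original, N=cursor N): 1 2 . . . . 3 .
Index 1: author = 2

Answer: cursor 2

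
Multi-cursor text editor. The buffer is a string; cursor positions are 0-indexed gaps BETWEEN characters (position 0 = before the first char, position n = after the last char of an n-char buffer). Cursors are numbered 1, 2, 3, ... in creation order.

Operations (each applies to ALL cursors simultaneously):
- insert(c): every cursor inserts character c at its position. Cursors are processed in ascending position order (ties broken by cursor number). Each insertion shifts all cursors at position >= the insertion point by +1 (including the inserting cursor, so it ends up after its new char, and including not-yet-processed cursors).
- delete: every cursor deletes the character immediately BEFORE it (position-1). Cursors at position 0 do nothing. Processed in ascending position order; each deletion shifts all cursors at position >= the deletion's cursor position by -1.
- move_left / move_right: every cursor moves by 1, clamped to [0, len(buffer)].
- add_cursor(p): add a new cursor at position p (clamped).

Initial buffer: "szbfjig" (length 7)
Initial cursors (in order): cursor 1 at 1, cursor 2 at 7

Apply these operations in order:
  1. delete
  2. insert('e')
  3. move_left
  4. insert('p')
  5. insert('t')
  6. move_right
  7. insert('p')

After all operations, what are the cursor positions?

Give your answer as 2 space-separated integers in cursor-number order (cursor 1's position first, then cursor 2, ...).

After op 1 (delete): buffer="zbfji" (len 5), cursors c1@0 c2@5, authorship .....
After op 2 (insert('e')): buffer="ezbfjie" (len 7), cursors c1@1 c2@7, authorship 1.....2
After op 3 (move_left): buffer="ezbfjie" (len 7), cursors c1@0 c2@6, authorship 1.....2
After op 4 (insert('p')): buffer="pezbfjipe" (len 9), cursors c1@1 c2@8, authorship 11.....22
After op 5 (insert('t')): buffer="ptezbfjipte" (len 11), cursors c1@2 c2@10, authorship 111.....222
After op 6 (move_right): buffer="ptezbfjipte" (len 11), cursors c1@3 c2@11, authorship 111.....222
After op 7 (insert('p')): buffer="ptepzbfjiptep" (len 13), cursors c1@4 c2@13, authorship 1111.....2222

Answer: 4 13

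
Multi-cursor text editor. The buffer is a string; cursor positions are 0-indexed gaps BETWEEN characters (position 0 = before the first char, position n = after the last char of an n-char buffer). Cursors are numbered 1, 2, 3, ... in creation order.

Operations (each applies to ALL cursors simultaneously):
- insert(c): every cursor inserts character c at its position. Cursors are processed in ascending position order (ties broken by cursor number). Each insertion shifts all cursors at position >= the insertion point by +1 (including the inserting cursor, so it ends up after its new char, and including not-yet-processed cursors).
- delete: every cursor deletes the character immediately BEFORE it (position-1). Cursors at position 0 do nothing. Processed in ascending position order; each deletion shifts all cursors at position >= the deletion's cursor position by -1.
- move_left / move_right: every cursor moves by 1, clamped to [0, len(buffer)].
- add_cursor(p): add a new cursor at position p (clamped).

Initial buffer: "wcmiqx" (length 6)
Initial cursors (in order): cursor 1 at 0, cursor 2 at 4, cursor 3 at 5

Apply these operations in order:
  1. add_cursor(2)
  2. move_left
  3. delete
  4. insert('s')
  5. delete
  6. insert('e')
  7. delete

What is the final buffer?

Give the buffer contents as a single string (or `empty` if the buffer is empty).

Answer: cqx

Derivation:
After op 1 (add_cursor(2)): buffer="wcmiqx" (len 6), cursors c1@0 c4@2 c2@4 c3@5, authorship ......
After op 2 (move_left): buffer="wcmiqx" (len 6), cursors c1@0 c4@1 c2@3 c3@4, authorship ......
After op 3 (delete): buffer="cqx" (len 3), cursors c1@0 c4@0 c2@1 c3@1, authorship ...
After op 4 (insert('s')): buffer="sscssqx" (len 7), cursors c1@2 c4@2 c2@5 c3@5, authorship 14.23..
After op 5 (delete): buffer="cqx" (len 3), cursors c1@0 c4@0 c2@1 c3@1, authorship ...
After op 6 (insert('e')): buffer="eeceeqx" (len 7), cursors c1@2 c4@2 c2@5 c3@5, authorship 14.23..
After op 7 (delete): buffer="cqx" (len 3), cursors c1@0 c4@0 c2@1 c3@1, authorship ...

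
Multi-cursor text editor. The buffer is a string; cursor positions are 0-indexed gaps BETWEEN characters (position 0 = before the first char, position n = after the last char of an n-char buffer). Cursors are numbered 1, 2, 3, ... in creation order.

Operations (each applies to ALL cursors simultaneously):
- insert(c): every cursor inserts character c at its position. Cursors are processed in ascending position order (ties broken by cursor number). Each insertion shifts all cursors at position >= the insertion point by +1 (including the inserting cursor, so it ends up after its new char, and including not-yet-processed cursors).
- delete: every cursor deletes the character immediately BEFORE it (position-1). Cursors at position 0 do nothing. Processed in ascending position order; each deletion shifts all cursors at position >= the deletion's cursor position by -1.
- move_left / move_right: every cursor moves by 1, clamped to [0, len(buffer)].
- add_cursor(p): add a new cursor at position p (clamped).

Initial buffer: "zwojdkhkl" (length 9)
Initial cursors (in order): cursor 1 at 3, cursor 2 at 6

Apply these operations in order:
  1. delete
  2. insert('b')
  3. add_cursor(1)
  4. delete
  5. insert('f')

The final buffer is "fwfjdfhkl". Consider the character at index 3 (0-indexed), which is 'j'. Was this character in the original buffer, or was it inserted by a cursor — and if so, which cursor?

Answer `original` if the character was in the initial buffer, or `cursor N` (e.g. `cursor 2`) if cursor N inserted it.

Answer: original

Derivation:
After op 1 (delete): buffer="zwjdhkl" (len 7), cursors c1@2 c2@4, authorship .......
After op 2 (insert('b')): buffer="zwbjdbhkl" (len 9), cursors c1@3 c2@6, authorship ..1..2...
After op 3 (add_cursor(1)): buffer="zwbjdbhkl" (len 9), cursors c3@1 c1@3 c2@6, authorship ..1..2...
After op 4 (delete): buffer="wjdhkl" (len 6), cursors c3@0 c1@1 c2@3, authorship ......
After op 5 (insert('f')): buffer="fwfjdfhkl" (len 9), cursors c3@1 c1@3 c2@6, authorship 3.1..2...
Authorship (.=original, N=cursor N): 3 . 1 . . 2 . . .
Index 3: author = original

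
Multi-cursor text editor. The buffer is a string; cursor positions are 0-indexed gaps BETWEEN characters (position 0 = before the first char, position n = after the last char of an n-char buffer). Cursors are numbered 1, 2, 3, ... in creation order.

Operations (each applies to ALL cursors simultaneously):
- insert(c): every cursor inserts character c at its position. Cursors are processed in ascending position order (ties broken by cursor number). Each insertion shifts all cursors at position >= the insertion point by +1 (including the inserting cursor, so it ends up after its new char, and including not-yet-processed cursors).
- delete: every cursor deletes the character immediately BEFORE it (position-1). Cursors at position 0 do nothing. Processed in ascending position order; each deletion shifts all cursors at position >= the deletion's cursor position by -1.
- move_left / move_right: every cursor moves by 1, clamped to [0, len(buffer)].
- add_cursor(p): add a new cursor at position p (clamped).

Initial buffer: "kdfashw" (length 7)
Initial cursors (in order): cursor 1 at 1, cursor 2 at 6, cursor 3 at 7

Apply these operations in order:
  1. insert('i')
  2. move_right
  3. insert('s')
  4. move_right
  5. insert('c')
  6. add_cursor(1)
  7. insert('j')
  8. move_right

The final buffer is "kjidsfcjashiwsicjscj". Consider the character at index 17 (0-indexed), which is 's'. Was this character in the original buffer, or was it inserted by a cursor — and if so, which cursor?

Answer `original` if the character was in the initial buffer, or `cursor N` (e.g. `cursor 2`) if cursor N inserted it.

After op 1 (insert('i')): buffer="kidfashiwi" (len 10), cursors c1@2 c2@8 c3@10, authorship .1.....2.3
After op 2 (move_right): buffer="kidfashiwi" (len 10), cursors c1@3 c2@9 c3@10, authorship .1.....2.3
After op 3 (insert('s')): buffer="kidsfashiwsis" (len 13), cursors c1@4 c2@11 c3@13, authorship .1.1....2.233
After op 4 (move_right): buffer="kidsfashiwsis" (len 13), cursors c1@5 c2@12 c3@13, authorship .1.1....2.233
After op 5 (insert('c')): buffer="kidsfcashiwsicsc" (len 16), cursors c1@6 c2@14 c3@16, authorship .1.1.1...2.23233
After op 6 (add_cursor(1)): buffer="kidsfcashiwsicsc" (len 16), cursors c4@1 c1@6 c2@14 c3@16, authorship .1.1.1...2.23233
After op 7 (insert('j')): buffer="kjidsfcjashiwsicjscj" (len 20), cursors c4@2 c1@8 c2@17 c3@20, authorship .41.1.11...2.2322333
After op 8 (move_right): buffer="kjidsfcjashiwsicjscj" (len 20), cursors c4@3 c1@9 c2@18 c3@20, authorship .41.1.11...2.2322333
Authorship (.=original, N=cursor N): . 4 1 . 1 . 1 1 . . . 2 . 2 3 2 2 3 3 3
Index 17: author = 3

Answer: cursor 3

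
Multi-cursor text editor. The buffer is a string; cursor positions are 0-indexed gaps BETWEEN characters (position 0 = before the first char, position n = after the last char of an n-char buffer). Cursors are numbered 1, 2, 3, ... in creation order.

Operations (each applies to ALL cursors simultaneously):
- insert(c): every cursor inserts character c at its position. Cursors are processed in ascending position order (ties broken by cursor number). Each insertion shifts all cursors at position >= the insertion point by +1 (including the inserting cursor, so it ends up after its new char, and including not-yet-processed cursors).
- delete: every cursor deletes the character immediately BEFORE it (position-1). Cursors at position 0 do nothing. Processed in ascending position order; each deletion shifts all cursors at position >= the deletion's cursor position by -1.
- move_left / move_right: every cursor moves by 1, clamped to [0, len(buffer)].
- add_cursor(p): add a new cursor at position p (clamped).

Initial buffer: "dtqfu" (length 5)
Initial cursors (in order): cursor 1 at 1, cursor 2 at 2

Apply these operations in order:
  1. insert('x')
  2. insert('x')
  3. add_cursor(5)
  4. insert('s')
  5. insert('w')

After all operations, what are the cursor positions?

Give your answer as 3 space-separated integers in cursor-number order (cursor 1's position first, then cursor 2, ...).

After op 1 (insert('x')): buffer="dxtxqfu" (len 7), cursors c1@2 c2@4, authorship .1.2...
After op 2 (insert('x')): buffer="dxxtxxqfu" (len 9), cursors c1@3 c2@6, authorship .11.22...
After op 3 (add_cursor(5)): buffer="dxxtxxqfu" (len 9), cursors c1@3 c3@5 c2@6, authorship .11.22...
After op 4 (insert('s')): buffer="dxxstxsxsqfu" (len 12), cursors c1@4 c3@7 c2@9, authorship .111.2322...
After op 5 (insert('w')): buffer="dxxswtxswxswqfu" (len 15), cursors c1@5 c3@9 c2@12, authorship .1111.233222...

Answer: 5 12 9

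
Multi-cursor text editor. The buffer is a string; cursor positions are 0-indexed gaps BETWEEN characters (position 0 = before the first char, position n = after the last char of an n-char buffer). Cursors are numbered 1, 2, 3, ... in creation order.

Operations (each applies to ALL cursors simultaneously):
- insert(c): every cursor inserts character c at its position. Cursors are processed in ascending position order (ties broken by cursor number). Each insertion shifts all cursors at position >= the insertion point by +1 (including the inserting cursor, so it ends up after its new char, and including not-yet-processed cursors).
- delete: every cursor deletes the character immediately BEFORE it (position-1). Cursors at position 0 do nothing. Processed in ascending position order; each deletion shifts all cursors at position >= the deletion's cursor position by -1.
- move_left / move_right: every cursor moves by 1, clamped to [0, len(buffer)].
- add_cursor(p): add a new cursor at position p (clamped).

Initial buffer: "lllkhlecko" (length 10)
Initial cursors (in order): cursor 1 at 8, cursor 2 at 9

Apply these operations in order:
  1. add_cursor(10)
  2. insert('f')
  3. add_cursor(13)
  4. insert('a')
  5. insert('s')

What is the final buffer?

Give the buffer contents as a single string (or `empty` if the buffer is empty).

After op 1 (add_cursor(10)): buffer="lllkhlecko" (len 10), cursors c1@8 c2@9 c3@10, authorship ..........
After op 2 (insert('f')): buffer="lllkhlecfkfof" (len 13), cursors c1@9 c2@11 c3@13, authorship ........1.2.3
After op 3 (add_cursor(13)): buffer="lllkhlecfkfof" (len 13), cursors c1@9 c2@11 c3@13 c4@13, authorship ........1.2.3
After op 4 (insert('a')): buffer="lllkhlecfakfaofaa" (len 17), cursors c1@10 c2@13 c3@17 c4@17, authorship ........11.22.334
After op 5 (insert('s')): buffer="lllkhlecfaskfasofaass" (len 21), cursors c1@11 c2@15 c3@21 c4@21, authorship ........111.222.33434

Answer: lllkhlecfaskfasofaass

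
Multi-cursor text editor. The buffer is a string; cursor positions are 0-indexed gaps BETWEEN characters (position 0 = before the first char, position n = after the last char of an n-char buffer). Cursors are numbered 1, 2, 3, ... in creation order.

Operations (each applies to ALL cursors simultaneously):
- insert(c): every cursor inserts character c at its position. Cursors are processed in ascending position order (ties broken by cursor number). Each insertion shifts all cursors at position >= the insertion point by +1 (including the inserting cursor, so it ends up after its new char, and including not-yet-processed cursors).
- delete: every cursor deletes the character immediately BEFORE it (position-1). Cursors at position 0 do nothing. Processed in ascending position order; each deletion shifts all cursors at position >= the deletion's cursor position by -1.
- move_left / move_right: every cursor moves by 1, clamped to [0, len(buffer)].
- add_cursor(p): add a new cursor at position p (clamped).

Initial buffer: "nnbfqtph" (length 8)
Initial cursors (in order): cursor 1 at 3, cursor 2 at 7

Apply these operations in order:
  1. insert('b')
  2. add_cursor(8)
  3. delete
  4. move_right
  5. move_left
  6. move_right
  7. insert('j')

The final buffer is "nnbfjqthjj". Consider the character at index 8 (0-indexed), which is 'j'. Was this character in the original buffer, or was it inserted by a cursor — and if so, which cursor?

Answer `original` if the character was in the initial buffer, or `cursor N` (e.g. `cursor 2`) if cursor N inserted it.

Answer: cursor 2

Derivation:
After op 1 (insert('b')): buffer="nnbbfqtpbh" (len 10), cursors c1@4 c2@9, authorship ...1....2.
After op 2 (add_cursor(8)): buffer="nnbbfqtpbh" (len 10), cursors c1@4 c3@8 c2@9, authorship ...1....2.
After op 3 (delete): buffer="nnbfqth" (len 7), cursors c1@3 c2@6 c3@6, authorship .......
After op 4 (move_right): buffer="nnbfqth" (len 7), cursors c1@4 c2@7 c3@7, authorship .......
After op 5 (move_left): buffer="nnbfqth" (len 7), cursors c1@3 c2@6 c3@6, authorship .......
After op 6 (move_right): buffer="nnbfqth" (len 7), cursors c1@4 c2@7 c3@7, authorship .......
After op 7 (insert('j')): buffer="nnbfjqthjj" (len 10), cursors c1@5 c2@10 c3@10, authorship ....1...23
Authorship (.=original, N=cursor N): . . . . 1 . . . 2 3
Index 8: author = 2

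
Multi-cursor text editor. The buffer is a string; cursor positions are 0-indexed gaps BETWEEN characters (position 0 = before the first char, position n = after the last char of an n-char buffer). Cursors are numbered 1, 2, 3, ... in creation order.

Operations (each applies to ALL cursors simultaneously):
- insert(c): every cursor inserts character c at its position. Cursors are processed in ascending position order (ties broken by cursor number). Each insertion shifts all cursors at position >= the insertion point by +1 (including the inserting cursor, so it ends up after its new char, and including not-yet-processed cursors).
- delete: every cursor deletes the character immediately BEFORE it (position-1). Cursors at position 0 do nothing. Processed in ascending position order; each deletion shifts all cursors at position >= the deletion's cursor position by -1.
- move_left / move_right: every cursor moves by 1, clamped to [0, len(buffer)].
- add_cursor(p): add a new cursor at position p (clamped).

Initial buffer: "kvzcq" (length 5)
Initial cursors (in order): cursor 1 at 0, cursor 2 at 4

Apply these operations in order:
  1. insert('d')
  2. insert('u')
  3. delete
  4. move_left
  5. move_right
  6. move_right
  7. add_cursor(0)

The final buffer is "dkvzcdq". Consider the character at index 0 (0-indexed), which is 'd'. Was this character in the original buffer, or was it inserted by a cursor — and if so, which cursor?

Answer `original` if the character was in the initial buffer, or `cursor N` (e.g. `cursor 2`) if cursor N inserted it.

Answer: cursor 1

Derivation:
After op 1 (insert('d')): buffer="dkvzcdq" (len 7), cursors c1@1 c2@6, authorship 1....2.
After op 2 (insert('u')): buffer="dukvzcduq" (len 9), cursors c1@2 c2@8, authorship 11....22.
After op 3 (delete): buffer="dkvzcdq" (len 7), cursors c1@1 c2@6, authorship 1....2.
After op 4 (move_left): buffer="dkvzcdq" (len 7), cursors c1@0 c2@5, authorship 1....2.
After op 5 (move_right): buffer="dkvzcdq" (len 7), cursors c1@1 c2@6, authorship 1....2.
After op 6 (move_right): buffer="dkvzcdq" (len 7), cursors c1@2 c2@7, authorship 1....2.
After op 7 (add_cursor(0)): buffer="dkvzcdq" (len 7), cursors c3@0 c1@2 c2@7, authorship 1....2.
Authorship (.=original, N=cursor N): 1 . . . . 2 .
Index 0: author = 1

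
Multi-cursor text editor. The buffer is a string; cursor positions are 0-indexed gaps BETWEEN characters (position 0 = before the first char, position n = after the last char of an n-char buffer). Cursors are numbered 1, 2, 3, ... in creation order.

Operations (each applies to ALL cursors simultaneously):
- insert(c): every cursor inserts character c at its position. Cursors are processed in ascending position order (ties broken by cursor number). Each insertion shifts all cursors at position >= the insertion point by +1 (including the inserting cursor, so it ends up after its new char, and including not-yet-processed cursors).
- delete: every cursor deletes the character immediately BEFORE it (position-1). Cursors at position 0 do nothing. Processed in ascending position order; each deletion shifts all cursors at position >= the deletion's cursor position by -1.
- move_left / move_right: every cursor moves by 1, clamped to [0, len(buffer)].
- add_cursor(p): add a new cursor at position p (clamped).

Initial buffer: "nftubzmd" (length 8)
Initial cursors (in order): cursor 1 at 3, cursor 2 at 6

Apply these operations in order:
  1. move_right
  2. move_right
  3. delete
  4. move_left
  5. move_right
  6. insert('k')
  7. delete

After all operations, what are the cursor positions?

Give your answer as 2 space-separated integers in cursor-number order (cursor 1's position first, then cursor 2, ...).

After op 1 (move_right): buffer="nftubzmd" (len 8), cursors c1@4 c2@7, authorship ........
After op 2 (move_right): buffer="nftubzmd" (len 8), cursors c1@5 c2@8, authorship ........
After op 3 (delete): buffer="nftuzm" (len 6), cursors c1@4 c2@6, authorship ......
After op 4 (move_left): buffer="nftuzm" (len 6), cursors c1@3 c2@5, authorship ......
After op 5 (move_right): buffer="nftuzm" (len 6), cursors c1@4 c2@6, authorship ......
After op 6 (insert('k')): buffer="nftukzmk" (len 8), cursors c1@5 c2@8, authorship ....1..2
After op 7 (delete): buffer="nftuzm" (len 6), cursors c1@4 c2@6, authorship ......

Answer: 4 6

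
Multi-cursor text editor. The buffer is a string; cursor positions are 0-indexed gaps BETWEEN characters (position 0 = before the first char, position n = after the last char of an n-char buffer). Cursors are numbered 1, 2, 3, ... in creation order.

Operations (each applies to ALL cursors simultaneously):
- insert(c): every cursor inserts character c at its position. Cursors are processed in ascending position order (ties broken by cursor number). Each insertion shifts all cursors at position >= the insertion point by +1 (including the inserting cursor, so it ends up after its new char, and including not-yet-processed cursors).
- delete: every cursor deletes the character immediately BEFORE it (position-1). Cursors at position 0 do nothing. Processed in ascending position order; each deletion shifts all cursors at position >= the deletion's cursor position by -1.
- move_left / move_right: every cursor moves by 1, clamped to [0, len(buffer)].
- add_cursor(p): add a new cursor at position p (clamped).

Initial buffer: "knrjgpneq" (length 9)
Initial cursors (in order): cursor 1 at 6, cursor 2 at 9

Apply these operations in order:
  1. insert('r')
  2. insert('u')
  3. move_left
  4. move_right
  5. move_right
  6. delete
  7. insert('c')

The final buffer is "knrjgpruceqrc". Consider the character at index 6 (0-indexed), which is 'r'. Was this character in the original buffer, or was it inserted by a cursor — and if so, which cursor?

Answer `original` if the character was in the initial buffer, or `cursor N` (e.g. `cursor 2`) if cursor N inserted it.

Answer: cursor 1

Derivation:
After op 1 (insert('r')): buffer="knrjgprneqr" (len 11), cursors c1@7 c2@11, authorship ......1...2
After op 2 (insert('u')): buffer="knrjgpruneqru" (len 13), cursors c1@8 c2@13, authorship ......11...22
After op 3 (move_left): buffer="knrjgpruneqru" (len 13), cursors c1@7 c2@12, authorship ......11...22
After op 4 (move_right): buffer="knrjgpruneqru" (len 13), cursors c1@8 c2@13, authorship ......11...22
After op 5 (move_right): buffer="knrjgpruneqru" (len 13), cursors c1@9 c2@13, authorship ......11...22
After op 6 (delete): buffer="knrjgprueqr" (len 11), cursors c1@8 c2@11, authorship ......11..2
After op 7 (insert('c')): buffer="knrjgpruceqrc" (len 13), cursors c1@9 c2@13, authorship ......111..22
Authorship (.=original, N=cursor N): . . . . . . 1 1 1 . . 2 2
Index 6: author = 1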